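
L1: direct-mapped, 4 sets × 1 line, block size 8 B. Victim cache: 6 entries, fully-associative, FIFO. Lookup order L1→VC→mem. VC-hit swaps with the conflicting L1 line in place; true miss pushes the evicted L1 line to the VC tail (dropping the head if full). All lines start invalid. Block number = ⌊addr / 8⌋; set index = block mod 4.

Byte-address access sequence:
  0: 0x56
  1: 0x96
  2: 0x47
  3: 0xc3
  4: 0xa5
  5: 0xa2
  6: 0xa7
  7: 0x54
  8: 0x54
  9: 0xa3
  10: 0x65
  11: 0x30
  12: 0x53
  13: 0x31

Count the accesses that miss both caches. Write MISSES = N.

  [0] addr=0x56 blk=10 s=2: MISS | VC []
  [1] addr=0x96 blk=18 s=2: MISS | VC [10]
  [2] addr=0x47 blk=8 s=0: MISS | VC [10]
  [3] addr=0xc3 blk=24 s=0: MISS | VC [10, 8]
  [4] addr=0xa5 blk=20 s=0: MISS | VC [10, 8, 24]
  [5] addr=0xa2 blk=20 s=0: L1-HIT | VC [10, 8, 24]
  [6] addr=0xa7 blk=20 s=0: L1-HIT | VC [10, 8, 24]
  [7] addr=0x54 blk=10 s=2: VC-HIT | VC [18, 8, 24]
  [8] addr=0x54 blk=10 s=2: L1-HIT | VC [18, 8, 24]
  [9] addr=0xa3 blk=20 s=0: L1-HIT | VC [18, 8, 24]
  [10] addr=0x65 blk=12 s=0: MISS | VC [18, 8, 24, 20]
  [11] addr=0x30 blk=6 s=2: MISS | VC [18, 8, 24, 20, 10]
  [12] addr=0x53 blk=10 s=2: VC-HIT | VC [18, 8, 24, 20, 6]
  [13] addr=0x31 blk=6 s=2: VC-HIT | VC [18, 8, 24, 20, 10]

MISSES = 7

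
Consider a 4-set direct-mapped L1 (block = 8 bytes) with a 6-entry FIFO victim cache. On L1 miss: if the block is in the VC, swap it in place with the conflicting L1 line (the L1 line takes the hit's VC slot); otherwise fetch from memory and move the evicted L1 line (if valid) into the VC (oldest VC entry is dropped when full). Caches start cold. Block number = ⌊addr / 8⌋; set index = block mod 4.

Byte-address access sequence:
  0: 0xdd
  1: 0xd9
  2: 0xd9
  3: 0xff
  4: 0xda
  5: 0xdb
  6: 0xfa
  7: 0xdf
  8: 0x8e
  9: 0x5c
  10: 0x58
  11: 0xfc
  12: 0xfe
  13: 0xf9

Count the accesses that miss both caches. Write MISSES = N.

  [0] addr=0xdd blk=27 s=3: MISS | VC []
  [1] addr=0xd9 blk=27 s=3: L1-HIT | VC []
  [2] addr=0xd9 blk=27 s=3: L1-HIT | VC []
  [3] addr=0xff blk=31 s=3: MISS | VC [27]
  [4] addr=0xda blk=27 s=3: VC-HIT | VC [31]
  [5] addr=0xdb blk=27 s=3: L1-HIT | VC [31]
  [6] addr=0xfa blk=31 s=3: VC-HIT | VC [27]
  [7] addr=0xdf blk=27 s=3: VC-HIT | VC [31]
  [8] addr=0x8e blk=17 s=1: MISS | VC [31]
  [9] addr=0x5c blk=11 s=3: MISS | VC [31, 27]
  [10] addr=0x58 blk=11 s=3: L1-HIT | VC [31, 27]
  [11] addr=0xfc blk=31 s=3: VC-HIT | VC [11, 27]
  [12] addr=0xfe blk=31 s=3: L1-HIT | VC [11, 27]
  [13] addr=0xf9 blk=31 s=3: L1-HIT | VC [11, 27]

MISSES = 4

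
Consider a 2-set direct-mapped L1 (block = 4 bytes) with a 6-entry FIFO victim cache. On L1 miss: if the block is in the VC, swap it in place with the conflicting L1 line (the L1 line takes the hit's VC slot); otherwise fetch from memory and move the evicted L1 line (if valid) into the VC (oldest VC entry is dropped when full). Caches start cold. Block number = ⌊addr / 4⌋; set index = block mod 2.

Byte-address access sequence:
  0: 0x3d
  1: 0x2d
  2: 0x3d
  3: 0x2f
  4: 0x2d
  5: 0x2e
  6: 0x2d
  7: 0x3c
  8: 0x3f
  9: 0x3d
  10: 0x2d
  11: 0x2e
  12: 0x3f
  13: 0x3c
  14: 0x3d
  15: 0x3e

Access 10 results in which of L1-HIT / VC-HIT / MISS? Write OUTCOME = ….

OUTCOME = VC-HIT

#0 0x3d→b15/s1 MISS; vc=[]
#1 0x2d→b11/s1 MISS; vc=[15]
#2 0x3d→b15/s1 VC-HIT; vc=[11]
#3 0x2f→b11/s1 VC-HIT; vc=[15]
#4 0x2d→b11/s1 L1-HIT; vc=[15]
#5 0x2e→b11/s1 L1-HIT; vc=[15]
#6 0x2d→b11/s1 L1-HIT; vc=[15]
#7 0x3c→b15/s1 VC-HIT; vc=[11]
#8 0x3f→b15/s1 L1-HIT; vc=[11]
#9 0x3d→b15/s1 L1-HIT; vc=[11]
#10 0x2d→b11/s1 VC-HIT; vc=[15]
#11 0x2e→b11/s1 L1-HIT; vc=[15]
#12 0x3f→b15/s1 VC-HIT; vc=[11]
#13 0x3c→b15/s1 L1-HIT; vc=[11]
#14 0x3d→b15/s1 L1-HIT; vc=[11]
#15 0x3e→b15/s1 L1-HIT; vc=[11]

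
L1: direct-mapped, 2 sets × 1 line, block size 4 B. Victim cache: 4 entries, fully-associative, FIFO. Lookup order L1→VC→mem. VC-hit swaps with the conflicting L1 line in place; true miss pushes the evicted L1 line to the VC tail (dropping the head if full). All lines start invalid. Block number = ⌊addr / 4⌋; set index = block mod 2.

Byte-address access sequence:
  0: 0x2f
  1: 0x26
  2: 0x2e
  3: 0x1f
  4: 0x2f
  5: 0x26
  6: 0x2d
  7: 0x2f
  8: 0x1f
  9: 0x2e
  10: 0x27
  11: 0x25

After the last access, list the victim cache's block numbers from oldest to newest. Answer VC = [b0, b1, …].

0: 0x2f (blk 11, set 1) → MISS  vc=[]
1: 0x26 (blk 9, set 1) → MISS  vc=[11]
2: 0x2e (blk 11, set 1) → VC-HIT  vc=[9]
3: 0x1f (blk 7, set 1) → MISS  vc=[9, 11]
4: 0x2f (blk 11, set 1) → VC-HIT  vc=[9, 7]
5: 0x26 (blk 9, set 1) → VC-HIT  vc=[11, 7]
6: 0x2d (blk 11, set 1) → VC-HIT  vc=[9, 7]
7: 0x2f (blk 11, set 1) → L1-HIT  vc=[9, 7]
8: 0x1f (blk 7, set 1) → VC-HIT  vc=[9, 11]
9: 0x2e (blk 11, set 1) → VC-HIT  vc=[9, 7]
10: 0x27 (blk 9, set 1) → VC-HIT  vc=[11, 7]
11: 0x25 (blk 9, set 1) → L1-HIT  vc=[11, 7]

VC = [11, 7]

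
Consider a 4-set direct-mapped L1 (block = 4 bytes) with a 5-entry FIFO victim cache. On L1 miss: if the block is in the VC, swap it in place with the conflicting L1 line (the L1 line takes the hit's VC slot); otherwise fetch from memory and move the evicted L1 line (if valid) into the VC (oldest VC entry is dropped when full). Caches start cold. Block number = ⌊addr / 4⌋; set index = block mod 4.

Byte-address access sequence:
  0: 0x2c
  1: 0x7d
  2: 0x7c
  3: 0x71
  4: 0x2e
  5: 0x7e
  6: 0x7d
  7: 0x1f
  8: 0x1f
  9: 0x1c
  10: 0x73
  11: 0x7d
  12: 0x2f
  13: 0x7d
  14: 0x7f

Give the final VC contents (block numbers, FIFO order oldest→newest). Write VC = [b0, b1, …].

#0 0x2c→b11/s3 MISS; vc=[]
#1 0x7d→b31/s3 MISS; vc=[11]
#2 0x7c→b31/s3 L1-HIT; vc=[11]
#3 0x71→b28/s0 MISS; vc=[11]
#4 0x2e→b11/s3 VC-HIT; vc=[31]
#5 0x7e→b31/s3 VC-HIT; vc=[11]
#6 0x7d→b31/s3 L1-HIT; vc=[11]
#7 0x1f→b7/s3 MISS; vc=[11,31]
#8 0x1f→b7/s3 L1-HIT; vc=[11,31]
#9 0x1c→b7/s3 L1-HIT; vc=[11,31]
#10 0x73→b28/s0 L1-HIT; vc=[11,31]
#11 0x7d→b31/s3 VC-HIT; vc=[11,7]
#12 0x2f→b11/s3 VC-HIT; vc=[31,7]
#13 0x7d→b31/s3 VC-HIT; vc=[11,7]
#14 0x7f→b31/s3 L1-HIT; vc=[11,7]

VC = [11, 7]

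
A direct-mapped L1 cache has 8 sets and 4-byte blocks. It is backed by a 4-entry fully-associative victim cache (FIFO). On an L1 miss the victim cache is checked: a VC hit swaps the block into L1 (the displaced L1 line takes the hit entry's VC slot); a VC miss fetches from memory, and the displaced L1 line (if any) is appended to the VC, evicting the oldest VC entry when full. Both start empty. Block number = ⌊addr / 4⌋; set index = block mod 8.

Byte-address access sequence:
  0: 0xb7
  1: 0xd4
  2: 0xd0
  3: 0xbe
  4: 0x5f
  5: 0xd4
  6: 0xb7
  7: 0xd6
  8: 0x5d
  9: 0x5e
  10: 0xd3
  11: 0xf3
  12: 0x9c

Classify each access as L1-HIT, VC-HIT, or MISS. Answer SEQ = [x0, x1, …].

#0 0xb7→b45/s5 MISS; vc=[]
#1 0xd4→b53/s5 MISS; vc=[45]
#2 0xd0→b52/s4 MISS; vc=[45]
#3 0xbe→b47/s7 MISS; vc=[45]
#4 0x5f→b23/s7 MISS; vc=[45,47]
#5 0xd4→b53/s5 L1-HIT; vc=[45,47]
#6 0xb7→b45/s5 VC-HIT; vc=[53,47]
#7 0xd6→b53/s5 VC-HIT; vc=[45,47]
#8 0x5d→b23/s7 L1-HIT; vc=[45,47]
#9 0x5e→b23/s7 L1-HIT; vc=[45,47]
#10 0xd3→b52/s4 L1-HIT; vc=[45,47]
#11 0xf3→b60/s4 MISS; vc=[45,47,52]
#12 0x9c→b39/s7 MISS; vc=[45,47,52,23]

SEQ = [MISS, MISS, MISS, MISS, MISS, L1-HIT, VC-HIT, VC-HIT, L1-HIT, L1-HIT, L1-HIT, MISS, MISS]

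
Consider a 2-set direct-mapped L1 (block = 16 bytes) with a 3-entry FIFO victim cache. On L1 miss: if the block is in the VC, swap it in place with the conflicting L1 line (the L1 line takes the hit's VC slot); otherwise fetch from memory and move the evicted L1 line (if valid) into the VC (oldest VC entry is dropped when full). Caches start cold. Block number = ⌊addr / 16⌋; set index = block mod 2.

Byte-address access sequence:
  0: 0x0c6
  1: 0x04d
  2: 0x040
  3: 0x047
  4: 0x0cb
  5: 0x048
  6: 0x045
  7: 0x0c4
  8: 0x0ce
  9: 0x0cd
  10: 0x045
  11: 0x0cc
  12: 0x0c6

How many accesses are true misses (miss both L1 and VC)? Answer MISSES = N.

MISSES = 2

0: 0xc6 (blk 12, set 0) → MISS  vc=[]
1: 0x4d (blk 4, set 0) → MISS  vc=[12]
2: 0x40 (blk 4, set 0) → L1-HIT  vc=[12]
3: 0x47 (blk 4, set 0) → L1-HIT  vc=[12]
4: 0xcb (blk 12, set 0) → VC-HIT  vc=[4]
5: 0x48 (blk 4, set 0) → VC-HIT  vc=[12]
6: 0x45 (blk 4, set 0) → L1-HIT  vc=[12]
7: 0xc4 (blk 12, set 0) → VC-HIT  vc=[4]
8: 0xce (blk 12, set 0) → L1-HIT  vc=[4]
9: 0xcd (blk 12, set 0) → L1-HIT  vc=[4]
10: 0x45 (blk 4, set 0) → VC-HIT  vc=[12]
11: 0xcc (blk 12, set 0) → VC-HIT  vc=[4]
12: 0xc6 (blk 12, set 0) → L1-HIT  vc=[4]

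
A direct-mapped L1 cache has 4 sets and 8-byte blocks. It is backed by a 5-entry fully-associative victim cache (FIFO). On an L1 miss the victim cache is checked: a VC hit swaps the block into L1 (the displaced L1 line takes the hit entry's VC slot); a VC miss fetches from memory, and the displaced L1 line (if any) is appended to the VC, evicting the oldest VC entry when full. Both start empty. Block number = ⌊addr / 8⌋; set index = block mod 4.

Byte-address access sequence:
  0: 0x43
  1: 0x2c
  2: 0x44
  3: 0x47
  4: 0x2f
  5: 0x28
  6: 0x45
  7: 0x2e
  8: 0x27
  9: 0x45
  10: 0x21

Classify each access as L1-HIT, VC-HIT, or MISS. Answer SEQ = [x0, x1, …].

SEQ = [MISS, MISS, L1-HIT, L1-HIT, L1-HIT, L1-HIT, L1-HIT, L1-HIT, MISS, VC-HIT, VC-HIT]

#0 0x43→b8/s0 MISS; vc=[]
#1 0x2c→b5/s1 MISS; vc=[]
#2 0x44→b8/s0 L1-HIT; vc=[]
#3 0x47→b8/s0 L1-HIT; vc=[]
#4 0x2f→b5/s1 L1-HIT; vc=[]
#5 0x28→b5/s1 L1-HIT; vc=[]
#6 0x45→b8/s0 L1-HIT; vc=[]
#7 0x2e→b5/s1 L1-HIT; vc=[]
#8 0x27→b4/s0 MISS; vc=[8]
#9 0x45→b8/s0 VC-HIT; vc=[4]
#10 0x21→b4/s0 VC-HIT; vc=[8]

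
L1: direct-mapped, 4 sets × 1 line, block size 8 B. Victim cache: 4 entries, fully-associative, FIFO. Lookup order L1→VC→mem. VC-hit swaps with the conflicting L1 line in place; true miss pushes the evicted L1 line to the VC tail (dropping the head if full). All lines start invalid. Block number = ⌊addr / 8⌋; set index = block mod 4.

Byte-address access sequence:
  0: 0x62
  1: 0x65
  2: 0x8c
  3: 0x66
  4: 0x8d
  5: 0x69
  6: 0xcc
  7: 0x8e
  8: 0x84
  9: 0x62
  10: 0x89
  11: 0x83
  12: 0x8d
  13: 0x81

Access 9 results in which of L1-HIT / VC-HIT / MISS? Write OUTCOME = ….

OUTCOME = VC-HIT

0: 0x62 (blk 12, set 0) → MISS  vc=[]
1: 0x65 (blk 12, set 0) → L1-HIT  vc=[]
2: 0x8c (blk 17, set 1) → MISS  vc=[]
3: 0x66 (blk 12, set 0) → L1-HIT  vc=[]
4: 0x8d (blk 17, set 1) → L1-HIT  vc=[]
5: 0x69 (blk 13, set 1) → MISS  vc=[17]
6: 0xcc (blk 25, set 1) → MISS  vc=[17, 13]
7: 0x8e (blk 17, set 1) → VC-HIT  vc=[25, 13]
8: 0x84 (blk 16, set 0) → MISS  vc=[25, 13, 12]
9: 0x62 (blk 12, set 0) → VC-HIT  vc=[25, 13, 16]
10: 0x89 (blk 17, set 1) → L1-HIT  vc=[25, 13, 16]
11: 0x83 (blk 16, set 0) → VC-HIT  vc=[25, 13, 12]
12: 0x8d (blk 17, set 1) → L1-HIT  vc=[25, 13, 12]
13: 0x81 (blk 16, set 0) → L1-HIT  vc=[25, 13, 12]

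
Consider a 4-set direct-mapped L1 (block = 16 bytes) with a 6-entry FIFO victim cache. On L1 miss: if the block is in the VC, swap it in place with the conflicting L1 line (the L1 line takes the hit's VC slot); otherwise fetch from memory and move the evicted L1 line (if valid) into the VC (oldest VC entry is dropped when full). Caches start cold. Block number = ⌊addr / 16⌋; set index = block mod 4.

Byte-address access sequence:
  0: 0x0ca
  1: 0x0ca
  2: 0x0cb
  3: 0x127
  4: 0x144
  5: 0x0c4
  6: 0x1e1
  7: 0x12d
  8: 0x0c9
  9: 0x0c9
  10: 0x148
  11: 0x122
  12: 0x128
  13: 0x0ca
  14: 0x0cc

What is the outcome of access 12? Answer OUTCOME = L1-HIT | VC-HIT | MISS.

OUTCOME = L1-HIT

  [0] addr=0xca blk=12 s=0: MISS | VC []
  [1] addr=0xca blk=12 s=0: L1-HIT | VC []
  [2] addr=0xcb blk=12 s=0: L1-HIT | VC []
  [3] addr=0x127 blk=18 s=2: MISS | VC []
  [4] addr=0x144 blk=20 s=0: MISS | VC [12]
  [5] addr=0xc4 blk=12 s=0: VC-HIT | VC [20]
  [6] addr=0x1e1 blk=30 s=2: MISS | VC [20, 18]
  [7] addr=0x12d blk=18 s=2: VC-HIT | VC [20, 30]
  [8] addr=0xc9 blk=12 s=0: L1-HIT | VC [20, 30]
  [9] addr=0xc9 blk=12 s=0: L1-HIT | VC [20, 30]
  [10] addr=0x148 blk=20 s=0: VC-HIT | VC [12, 30]
  [11] addr=0x122 blk=18 s=2: L1-HIT | VC [12, 30]
  [12] addr=0x128 blk=18 s=2: L1-HIT | VC [12, 30]
  [13] addr=0xca blk=12 s=0: VC-HIT | VC [20, 30]
  [14] addr=0xcc blk=12 s=0: L1-HIT | VC [20, 30]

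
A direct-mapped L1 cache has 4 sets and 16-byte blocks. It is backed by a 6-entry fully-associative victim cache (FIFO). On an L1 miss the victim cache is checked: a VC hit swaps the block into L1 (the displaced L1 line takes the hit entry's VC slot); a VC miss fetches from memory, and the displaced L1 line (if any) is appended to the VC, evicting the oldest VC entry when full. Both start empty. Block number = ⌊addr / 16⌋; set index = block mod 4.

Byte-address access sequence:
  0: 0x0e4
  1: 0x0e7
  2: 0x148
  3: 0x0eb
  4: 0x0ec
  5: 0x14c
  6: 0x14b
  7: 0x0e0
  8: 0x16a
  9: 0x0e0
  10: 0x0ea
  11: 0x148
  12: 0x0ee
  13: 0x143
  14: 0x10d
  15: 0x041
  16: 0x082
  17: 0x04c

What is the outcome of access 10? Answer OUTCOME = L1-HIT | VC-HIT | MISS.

OUTCOME = L1-HIT

0: 0xe4 (blk 14, set 2) → MISS  vc=[]
1: 0xe7 (blk 14, set 2) → L1-HIT  vc=[]
2: 0x148 (blk 20, set 0) → MISS  vc=[]
3: 0xeb (blk 14, set 2) → L1-HIT  vc=[]
4: 0xec (blk 14, set 2) → L1-HIT  vc=[]
5: 0x14c (blk 20, set 0) → L1-HIT  vc=[]
6: 0x14b (blk 20, set 0) → L1-HIT  vc=[]
7: 0xe0 (blk 14, set 2) → L1-HIT  vc=[]
8: 0x16a (blk 22, set 2) → MISS  vc=[14]
9: 0xe0 (blk 14, set 2) → VC-HIT  vc=[22]
10: 0xea (blk 14, set 2) → L1-HIT  vc=[22]
11: 0x148 (blk 20, set 0) → L1-HIT  vc=[22]
12: 0xee (blk 14, set 2) → L1-HIT  vc=[22]
13: 0x143 (blk 20, set 0) → L1-HIT  vc=[22]
14: 0x10d (blk 16, set 0) → MISS  vc=[22, 20]
15: 0x41 (blk 4, set 0) → MISS  vc=[22, 20, 16]
16: 0x82 (blk 8, set 0) → MISS  vc=[22, 20, 16, 4]
17: 0x4c (blk 4, set 0) → VC-HIT  vc=[22, 20, 16, 8]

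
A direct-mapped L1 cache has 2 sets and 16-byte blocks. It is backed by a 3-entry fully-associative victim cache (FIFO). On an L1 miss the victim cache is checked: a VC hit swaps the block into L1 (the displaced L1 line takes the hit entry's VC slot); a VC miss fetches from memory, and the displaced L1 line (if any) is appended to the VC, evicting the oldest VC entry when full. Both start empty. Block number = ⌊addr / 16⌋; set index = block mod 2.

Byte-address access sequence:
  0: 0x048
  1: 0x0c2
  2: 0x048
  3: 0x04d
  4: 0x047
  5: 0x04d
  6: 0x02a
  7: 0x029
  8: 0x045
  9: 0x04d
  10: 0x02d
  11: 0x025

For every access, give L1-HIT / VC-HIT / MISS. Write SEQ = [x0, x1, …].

SEQ = [MISS, MISS, VC-HIT, L1-HIT, L1-HIT, L1-HIT, MISS, L1-HIT, VC-HIT, L1-HIT, VC-HIT, L1-HIT]

0: 0x48 (blk 4, set 0) → MISS  vc=[]
1: 0xc2 (blk 12, set 0) → MISS  vc=[4]
2: 0x48 (blk 4, set 0) → VC-HIT  vc=[12]
3: 0x4d (blk 4, set 0) → L1-HIT  vc=[12]
4: 0x47 (blk 4, set 0) → L1-HIT  vc=[12]
5: 0x4d (blk 4, set 0) → L1-HIT  vc=[12]
6: 0x2a (blk 2, set 0) → MISS  vc=[12, 4]
7: 0x29 (blk 2, set 0) → L1-HIT  vc=[12, 4]
8: 0x45 (blk 4, set 0) → VC-HIT  vc=[12, 2]
9: 0x4d (blk 4, set 0) → L1-HIT  vc=[12, 2]
10: 0x2d (blk 2, set 0) → VC-HIT  vc=[12, 4]
11: 0x25 (blk 2, set 0) → L1-HIT  vc=[12, 4]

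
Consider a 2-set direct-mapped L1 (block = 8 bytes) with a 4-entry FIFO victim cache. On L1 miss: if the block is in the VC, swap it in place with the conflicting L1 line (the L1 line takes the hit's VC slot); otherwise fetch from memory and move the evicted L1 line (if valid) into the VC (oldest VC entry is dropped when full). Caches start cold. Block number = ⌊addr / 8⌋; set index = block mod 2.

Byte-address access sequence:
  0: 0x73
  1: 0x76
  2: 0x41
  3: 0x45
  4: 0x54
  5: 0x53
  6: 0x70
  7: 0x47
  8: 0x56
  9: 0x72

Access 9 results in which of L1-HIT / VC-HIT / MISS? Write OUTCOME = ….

OUTCOME = VC-HIT

#0 0x73→b14/s0 MISS; vc=[]
#1 0x76→b14/s0 L1-HIT; vc=[]
#2 0x41→b8/s0 MISS; vc=[14]
#3 0x45→b8/s0 L1-HIT; vc=[14]
#4 0x54→b10/s0 MISS; vc=[14,8]
#5 0x53→b10/s0 L1-HIT; vc=[14,8]
#6 0x70→b14/s0 VC-HIT; vc=[10,8]
#7 0x47→b8/s0 VC-HIT; vc=[10,14]
#8 0x56→b10/s0 VC-HIT; vc=[8,14]
#9 0x72→b14/s0 VC-HIT; vc=[8,10]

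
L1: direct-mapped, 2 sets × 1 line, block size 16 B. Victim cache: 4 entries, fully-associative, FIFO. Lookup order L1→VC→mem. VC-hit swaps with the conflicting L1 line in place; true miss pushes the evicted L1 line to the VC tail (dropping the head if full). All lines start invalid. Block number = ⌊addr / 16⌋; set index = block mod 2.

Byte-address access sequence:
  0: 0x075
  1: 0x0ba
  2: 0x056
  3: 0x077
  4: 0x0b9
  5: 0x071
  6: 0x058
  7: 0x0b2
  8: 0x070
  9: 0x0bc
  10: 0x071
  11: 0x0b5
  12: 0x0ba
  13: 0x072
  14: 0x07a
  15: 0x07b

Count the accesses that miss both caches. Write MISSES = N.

#0 0x75→b7/s1 MISS; vc=[]
#1 0xba→b11/s1 MISS; vc=[7]
#2 0x56→b5/s1 MISS; vc=[7,11]
#3 0x77→b7/s1 VC-HIT; vc=[5,11]
#4 0xb9→b11/s1 VC-HIT; vc=[5,7]
#5 0x71→b7/s1 VC-HIT; vc=[5,11]
#6 0x58→b5/s1 VC-HIT; vc=[7,11]
#7 0xb2→b11/s1 VC-HIT; vc=[7,5]
#8 0x70→b7/s1 VC-HIT; vc=[11,5]
#9 0xbc→b11/s1 VC-HIT; vc=[7,5]
#10 0x71→b7/s1 VC-HIT; vc=[11,5]
#11 0xb5→b11/s1 VC-HIT; vc=[7,5]
#12 0xba→b11/s1 L1-HIT; vc=[7,5]
#13 0x72→b7/s1 VC-HIT; vc=[11,5]
#14 0x7a→b7/s1 L1-HIT; vc=[11,5]
#15 0x7b→b7/s1 L1-HIT; vc=[11,5]

MISSES = 3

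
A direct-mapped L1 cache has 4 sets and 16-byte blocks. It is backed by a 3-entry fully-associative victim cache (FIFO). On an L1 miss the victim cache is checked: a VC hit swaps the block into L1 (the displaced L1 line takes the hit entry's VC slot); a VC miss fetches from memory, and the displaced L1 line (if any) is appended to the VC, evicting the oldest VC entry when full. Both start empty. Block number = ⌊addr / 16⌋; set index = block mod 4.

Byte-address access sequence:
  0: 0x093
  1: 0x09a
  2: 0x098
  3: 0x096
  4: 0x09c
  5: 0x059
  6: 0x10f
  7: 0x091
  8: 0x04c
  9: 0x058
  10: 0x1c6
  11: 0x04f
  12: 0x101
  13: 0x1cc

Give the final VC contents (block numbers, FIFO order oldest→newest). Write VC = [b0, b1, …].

VC = [9, 4, 16]

#0 0x93→b9/s1 MISS; vc=[]
#1 0x9a→b9/s1 L1-HIT; vc=[]
#2 0x98→b9/s1 L1-HIT; vc=[]
#3 0x96→b9/s1 L1-HIT; vc=[]
#4 0x9c→b9/s1 L1-HIT; vc=[]
#5 0x59→b5/s1 MISS; vc=[9]
#6 0x10f→b16/s0 MISS; vc=[9]
#7 0x91→b9/s1 VC-HIT; vc=[5]
#8 0x4c→b4/s0 MISS; vc=[5,16]
#9 0x58→b5/s1 VC-HIT; vc=[9,16]
#10 0x1c6→b28/s0 MISS; vc=[9,16,4]
#11 0x4f→b4/s0 VC-HIT; vc=[9,16,28]
#12 0x101→b16/s0 VC-HIT; vc=[9,4,28]
#13 0x1cc→b28/s0 VC-HIT; vc=[9,4,16]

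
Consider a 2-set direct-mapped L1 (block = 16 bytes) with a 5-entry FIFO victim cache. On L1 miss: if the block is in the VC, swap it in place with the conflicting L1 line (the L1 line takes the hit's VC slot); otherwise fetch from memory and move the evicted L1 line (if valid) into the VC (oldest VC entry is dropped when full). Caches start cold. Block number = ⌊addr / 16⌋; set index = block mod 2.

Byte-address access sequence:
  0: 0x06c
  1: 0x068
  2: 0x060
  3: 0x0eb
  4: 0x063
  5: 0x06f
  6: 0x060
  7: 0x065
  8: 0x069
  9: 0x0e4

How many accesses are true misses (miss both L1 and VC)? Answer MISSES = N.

0: 0x6c (blk 6, set 0) → MISS  vc=[]
1: 0x68 (blk 6, set 0) → L1-HIT  vc=[]
2: 0x60 (blk 6, set 0) → L1-HIT  vc=[]
3: 0xeb (blk 14, set 0) → MISS  vc=[6]
4: 0x63 (blk 6, set 0) → VC-HIT  vc=[14]
5: 0x6f (blk 6, set 0) → L1-HIT  vc=[14]
6: 0x60 (blk 6, set 0) → L1-HIT  vc=[14]
7: 0x65 (blk 6, set 0) → L1-HIT  vc=[14]
8: 0x69 (blk 6, set 0) → L1-HIT  vc=[14]
9: 0xe4 (blk 14, set 0) → VC-HIT  vc=[6]

MISSES = 2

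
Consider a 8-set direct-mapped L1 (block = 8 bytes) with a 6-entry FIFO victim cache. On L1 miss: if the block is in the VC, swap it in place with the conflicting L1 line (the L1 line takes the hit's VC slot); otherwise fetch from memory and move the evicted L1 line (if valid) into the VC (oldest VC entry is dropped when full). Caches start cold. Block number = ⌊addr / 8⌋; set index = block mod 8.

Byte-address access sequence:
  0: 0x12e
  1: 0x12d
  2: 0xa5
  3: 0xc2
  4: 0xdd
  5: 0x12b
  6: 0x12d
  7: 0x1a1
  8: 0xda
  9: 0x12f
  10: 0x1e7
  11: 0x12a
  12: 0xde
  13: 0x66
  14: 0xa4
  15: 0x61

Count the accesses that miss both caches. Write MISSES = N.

#0 0x12e→b37/s5 MISS; vc=[]
#1 0x12d→b37/s5 L1-HIT; vc=[]
#2 0xa5→b20/s4 MISS; vc=[]
#3 0xc2→b24/s0 MISS; vc=[]
#4 0xdd→b27/s3 MISS; vc=[]
#5 0x12b→b37/s5 L1-HIT; vc=[]
#6 0x12d→b37/s5 L1-HIT; vc=[]
#7 0x1a1→b52/s4 MISS; vc=[20]
#8 0xda→b27/s3 L1-HIT; vc=[20]
#9 0x12f→b37/s5 L1-HIT; vc=[20]
#10 0x1e7→b60/s4 MISS; vc=[20,52]
#11 0x12a→b37/s5 L1-HIT; vc=[20,52]
#12 0xde→b27/s3 L1-HIT; vc=[20,52]
#13 0x66→b12/s4 MISS; vc=[20,52,60]
#14 0xa4→b20/s4 VC-HIT; vc=[12,52,60]
#15 0x61→b12/s4 VC-HIT; vc=[20,52,60]

MISSES = 7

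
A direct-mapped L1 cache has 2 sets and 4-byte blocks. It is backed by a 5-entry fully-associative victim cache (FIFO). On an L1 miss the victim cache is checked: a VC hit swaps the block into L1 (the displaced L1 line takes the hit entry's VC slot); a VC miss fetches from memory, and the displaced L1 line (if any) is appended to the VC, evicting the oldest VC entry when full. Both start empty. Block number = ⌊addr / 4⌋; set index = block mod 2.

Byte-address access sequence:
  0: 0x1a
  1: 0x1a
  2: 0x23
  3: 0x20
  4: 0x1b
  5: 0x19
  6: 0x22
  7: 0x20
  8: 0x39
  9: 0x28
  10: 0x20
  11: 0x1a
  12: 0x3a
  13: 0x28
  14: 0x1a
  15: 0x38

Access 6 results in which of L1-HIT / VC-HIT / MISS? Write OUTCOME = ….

OUTCOME = VC-HIT

#0 0x1a→b6/s0 MISS; vc=[]
#1 0x1a→b6/s0 L1-HIT; vc=[]
#2 0x23→b8/s0 MISS; vc=[6]
#3 0x20→b8/s0 L1-HIT; vc=[6]
#4 0x1b→b6/s0 VC-HIT; vc=[8]
#5 0x19→b6/s0 L1-HIT; vc=[8]
#6 0x22→b8/s0 VC-HIT; vc=[6]
#7 0x20→b8/s0 L1-HIT; vc=[6]
#8 0x39→b14/s0 MISS; vc=[6,8]
#9 0x28→b10/s0 MISS; vc=[6,8,14]
#10 0x20→b8/s0 VC-HIT; vc=[6,10,14]
#11 0x1a→b6/s0 VC-HIT; vc=[8,10,14]
#12 0x3a→b14/s0 VC-HIT; vc=[8,10,6]
#13 0x28→b10/s0 VC-HIT; vc=[8,14,6]
#14 0x1a→b6/s0 VC-HIT; vc=[8,14,10]
#15 0x38→b14/s0 VC-HIT; vc=[8,6,10]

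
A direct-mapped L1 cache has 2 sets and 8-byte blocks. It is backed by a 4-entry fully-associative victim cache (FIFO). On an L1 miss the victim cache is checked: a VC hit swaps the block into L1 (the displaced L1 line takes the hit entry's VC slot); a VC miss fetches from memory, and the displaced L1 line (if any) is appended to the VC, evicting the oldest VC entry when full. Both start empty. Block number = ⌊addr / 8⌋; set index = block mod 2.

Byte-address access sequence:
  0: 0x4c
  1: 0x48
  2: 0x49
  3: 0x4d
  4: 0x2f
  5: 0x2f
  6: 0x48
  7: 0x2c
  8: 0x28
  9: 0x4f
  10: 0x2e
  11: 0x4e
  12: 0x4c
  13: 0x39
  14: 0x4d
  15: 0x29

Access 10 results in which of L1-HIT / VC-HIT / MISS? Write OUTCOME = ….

OUTCOME = VC-HIT

0: 0x4c (blk 9, set 1) → MISS  vc=[]
1: 0x48 (blk 9, set 1) → L1-HIT  vc=[]
2: 0x49 (blk 9, set 1) → L1-HIT  vc=[]
3: 0x4d (blk 9, set 1) → L1-HIT  vc=[]
4: 0x2f (blk 5, set 1) → MISS  vc=[9]
5: 0x2f (blk 5, set 1) → L1-HIT  vc=[9]
6: 0x48 (blk 9, set 1) → VC-HIT  vc=[5]
7: 0x2c (blk 5, set 1) → VC-HIT  vc=[9]
8: 0x28 (blk 5, set 1) → L1-HIT  vc=[9]
9: 0x4f (blk 9, set 1) → VC-HIT  vc=[5]
10: 0x2e (blk 5, set 1) → VC-HIT  vc=[9]
11: 0x4e (blk 9, set 1) → VC-HIT  vc=[5]
12: 0x4c (blk 9, set 1) → L1-HIT  vc=[5]
13: 0x39 (blk 7, set 1) → MISS  vc=[5, 9]
14: 0x4d (blk 9, set 1) → VC-HIT  vc=[5, 7]
15: 0x29 (blk 5, set 1) → VC-HIT  vc=[9, 7]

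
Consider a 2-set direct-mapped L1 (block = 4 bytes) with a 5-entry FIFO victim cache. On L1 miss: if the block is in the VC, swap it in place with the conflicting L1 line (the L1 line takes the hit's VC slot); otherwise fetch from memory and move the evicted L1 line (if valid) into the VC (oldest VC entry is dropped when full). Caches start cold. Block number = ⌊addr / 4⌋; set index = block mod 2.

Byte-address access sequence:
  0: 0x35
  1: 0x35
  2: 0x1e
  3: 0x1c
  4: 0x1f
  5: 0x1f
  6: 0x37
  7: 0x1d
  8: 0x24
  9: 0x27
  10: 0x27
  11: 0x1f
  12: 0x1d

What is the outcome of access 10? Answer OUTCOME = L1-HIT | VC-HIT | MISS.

OUTCOME = L1-HIT

0: 0x35 (blk 13, set 1) → MISS  vc=[]
1: 0x35 (blk 13, set 1) → L1-HIT  vc=[]
2: 0x1e (blk 7, set 1) → MISS  vc=[13]
3: 0x1c (blk 7, set 1) → L1-HIT  vc=[13]
4: 0x1f (blk 7, set 1) → L1-HIT  vc=[13]
5: 0x1f (blk 7, set 1) → L1-HIT  vc=[13]
6: 0x37 (blk 13, set 1) → VC-HIT  vc=[7]
7: 0x1d (blk 7, set 1) → VC-HIT  vc=[13]
8: 0x24 (blk 9, set 1) → MISS  vc=[13, 7]
9: 0x27 (blk 9, set 1) → L1-HIT  vc=[13, 7]
10: 0x27 (blk 9, set 1) → L1-HIT  vc=[13, 7]
11: 0x1f (blk 7, set 1) → VC-HIT  vc=[13, 9]
12: 0x1d (blk 7, set 1) → L1-HIT  vc=[13, 9]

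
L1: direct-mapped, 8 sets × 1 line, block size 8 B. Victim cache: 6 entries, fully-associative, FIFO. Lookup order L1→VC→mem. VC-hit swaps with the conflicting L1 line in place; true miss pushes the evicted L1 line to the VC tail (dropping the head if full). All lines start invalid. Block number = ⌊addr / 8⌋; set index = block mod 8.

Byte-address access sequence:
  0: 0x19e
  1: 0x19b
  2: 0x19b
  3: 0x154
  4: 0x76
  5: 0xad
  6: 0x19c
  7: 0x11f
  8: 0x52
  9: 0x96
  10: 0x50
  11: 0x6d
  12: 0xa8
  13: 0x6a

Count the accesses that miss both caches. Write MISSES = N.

MISSES = 8

  [0] addr=0x19e blk=51 s=3: MISS | VC []
  [1] addr=0x19b blk=51 s=3: L1-HIT | VC []
  [2] addr=0x19b blk=51 s=3: L1-HIT | VC []
  [3] addr=0x154 blk=42 s=2: MISS | VC []
  [4] addr=0x76 blk=14 s=6: MISS | VC []
  [5] addr=0xad blk=21 s=5: MISS | VC []
  [6] addr=0x19c blk=51 s=3: L1-HIT | VC []
  [7] addr=0x11f blk=35 s=3: MISS | VC [51]
  [8] addr=0x52 blk=10 s=2: MISS | VC [51, 42]
  [9] addr=0x96 blk=18 s=2: MISS | VC [51, 42, 10]
  [10] addr=0x50 blk=10 s=2: VC-HIT | VC [51, 42, 18]
  [11] addr=0x6d blk=13 s=5: MISS | VC [51, 42, 18, 21]
  [12] addr=0xa8 blk=21 s=5: VC-HIT | VC [51, 42, 18, 13]
  [13] addr=0x6a blk=13 s=5: VC-HIT | VC [51, 42, 18, 21]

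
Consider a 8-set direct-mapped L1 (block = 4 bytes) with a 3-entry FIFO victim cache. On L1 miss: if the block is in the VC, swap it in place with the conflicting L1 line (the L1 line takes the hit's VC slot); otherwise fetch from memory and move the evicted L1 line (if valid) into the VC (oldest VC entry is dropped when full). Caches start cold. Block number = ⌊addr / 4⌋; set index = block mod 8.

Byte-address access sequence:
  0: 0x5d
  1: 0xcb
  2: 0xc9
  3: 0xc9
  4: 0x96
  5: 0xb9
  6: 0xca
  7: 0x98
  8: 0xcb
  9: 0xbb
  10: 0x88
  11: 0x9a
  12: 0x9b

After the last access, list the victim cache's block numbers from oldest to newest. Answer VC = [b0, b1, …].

0: 0x5d (blk 23, set 7) → MISS  vc=[]
1: 0xcb (blk 50, set 2) → MISS  vc=[]
2: 0xc9 (blk 50, set 2) → L1-HIT  vc=[]
3: 0xc9 (blk 50, set 2) → L1-HIT  vc=[]
4: 0x96 (blk 37, set 5) → MISS  vc=[]
5: 0xb9 (blk 46, set 6) → MISS  vc=[]
6: 0xca (blk 50, set 2) → L1-HIT  vc=[]
7: 0x98 (blk 38, set 6) → MISS  vc=[46]
8: 0xcb (blk 50, set 2) → L1-HIT  vc=[46]
9: 0xbb (blk 46, set 6) → VC-HIT  vc=[38]
10: 0x88 (blk 34, set 2) → MISS  vc=[38, 50]
11: 0x9a (blk 38, set 6) → VC-HIT  vc=[46, 50]
12: 0x9b (blk 38, set 6) → L1-HIT  vc=[46, 50]

VC = [46, 50]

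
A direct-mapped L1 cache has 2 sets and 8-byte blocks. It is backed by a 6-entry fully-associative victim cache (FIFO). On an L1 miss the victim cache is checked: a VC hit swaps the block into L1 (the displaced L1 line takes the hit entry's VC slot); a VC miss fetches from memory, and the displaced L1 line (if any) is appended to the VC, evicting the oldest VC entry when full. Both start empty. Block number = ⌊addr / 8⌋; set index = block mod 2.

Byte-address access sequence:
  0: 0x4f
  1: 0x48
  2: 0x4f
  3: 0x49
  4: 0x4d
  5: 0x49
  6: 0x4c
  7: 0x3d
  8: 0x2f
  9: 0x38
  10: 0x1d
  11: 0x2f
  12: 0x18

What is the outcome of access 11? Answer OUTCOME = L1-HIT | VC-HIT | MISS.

OUTCOME = VC-HIT

#0 0x4f→b9/s1 MISS; vc=[]
#1 0x48→b9/s1 L1-HIT; vc=[]
#2 0x4f→b9/s1 L1-HIT; vc=[]
#3 0x49→b9/s1 L1-HIT; vc=[]
#4 0x4d→b9/s1 L1-HIT; vc=[]
#5 0x49→b9/s1 L1-HIT; vc=[]
#6 0x4c→b9/s1 L1-HIT; vc=[]
#7 0x3d→b7/s1 MISS; vc=[9]
#8 0x2f→b5/s1 MISS; vc=[9,7]
#9 0x38→b7/s1 VC-HIT; vc=[9,5]
#10 0x1d→b3/s1 MISS; vc=[9,5,7]
#11 0x2f→b5/s1 VC-HIT; vc=[9,3,7]
#12 0x18→b3/s1 VC-HIT; vc=[9,5,7]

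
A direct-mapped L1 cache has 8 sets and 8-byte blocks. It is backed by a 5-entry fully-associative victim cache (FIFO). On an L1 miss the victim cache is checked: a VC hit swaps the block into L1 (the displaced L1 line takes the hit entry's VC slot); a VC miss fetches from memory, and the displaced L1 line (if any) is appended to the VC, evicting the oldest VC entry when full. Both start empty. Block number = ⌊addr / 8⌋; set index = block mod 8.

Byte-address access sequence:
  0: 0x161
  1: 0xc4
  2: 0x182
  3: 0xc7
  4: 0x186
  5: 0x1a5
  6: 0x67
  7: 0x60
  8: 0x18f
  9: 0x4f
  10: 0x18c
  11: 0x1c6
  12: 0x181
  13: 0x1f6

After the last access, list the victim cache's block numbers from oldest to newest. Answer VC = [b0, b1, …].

VC = [24, 44, 52, 9, 56]

  [0] addr=0x161 blk=44 s=4: MISS | VC []
  [1] addr=0xc4 blk=24 s=0: MISS | VC []
  [2] addr=0x182 blk=48 s=0: MISS | VC [24]
  [3] addr=0xc7 blk=24 s=0: VC-HIT | VC [48]
  [4] addr=0x186 blk=48 s=0: VC-HIT | VC [24]
  [5] addr=0x1a5 blk=52 s=4: MISS | VC [24, 44]
  [6] addr=0x67 blk=12 s=4: MISS | VC [24, 44, 52]
  [7] addr=0x60 blk=12 s=4: L1-HIT | VC [24, 44, 52]
  [8] addr=0x18f blk=49 s=1: MISS | VC [24, 44, 52]
  [9] addr=0x4f blk=9 s=1: MISS | VC [24, 44, 52, 49]
  [10] addr=0x18c blk=49 s=1: VC-HIT | VC [24, 44, 52, 9]
  [11] addr=0x1c6 blk=56 s=0: MISS | VC [24, 44, 52, 9, 48]
  [12] addr=0x181 blk=48 s=0: VC-HIT | VC [24, 44, 52, 9, 56]
  [13] addr=0x1f6 blk=62 s=6: MISS | VC [24, 44, 52, 9, 56]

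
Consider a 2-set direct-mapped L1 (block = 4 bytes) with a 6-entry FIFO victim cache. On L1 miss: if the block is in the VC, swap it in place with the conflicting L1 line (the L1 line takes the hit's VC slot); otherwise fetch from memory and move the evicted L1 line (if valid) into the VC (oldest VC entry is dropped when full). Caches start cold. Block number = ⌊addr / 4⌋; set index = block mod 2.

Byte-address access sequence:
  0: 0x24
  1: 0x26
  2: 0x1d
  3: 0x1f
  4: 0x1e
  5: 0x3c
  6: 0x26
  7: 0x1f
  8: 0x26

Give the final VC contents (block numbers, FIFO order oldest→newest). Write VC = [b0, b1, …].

#0 0x24→b9/s1 MISS; vc=[]
#1 0x26→b9/s1 L1-HIT; vc=[]
#2 0x1d→b7/s1 MISS; vc=[9]
#3 0x1f→b7/s1 L1-HIT; vc=[9]
#4 0x1e→b7/s1 L1-HIT; vc=[9]
#5 0x3c→b15/s1 MISS; vc=[9,7]
#6 0x26→b9/s1 VC-HIT; vc=[15,7]
#7 0x1f→b7/s1 VC-HIT; vc=[15,9]
#8 0x26→b9/s1 VC-HIT; vc=[15,7]

VC = [15, 7]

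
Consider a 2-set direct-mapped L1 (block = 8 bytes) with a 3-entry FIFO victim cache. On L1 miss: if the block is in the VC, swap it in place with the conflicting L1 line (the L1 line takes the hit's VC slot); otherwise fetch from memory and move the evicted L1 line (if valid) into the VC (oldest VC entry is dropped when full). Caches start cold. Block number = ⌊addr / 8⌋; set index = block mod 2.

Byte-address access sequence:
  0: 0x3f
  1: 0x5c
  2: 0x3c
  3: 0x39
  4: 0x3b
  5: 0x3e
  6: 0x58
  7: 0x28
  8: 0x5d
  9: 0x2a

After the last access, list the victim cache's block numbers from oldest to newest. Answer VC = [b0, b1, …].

VC = [7, 11]

0: 0x3f (blk 7, set 1) → MISS  vc=[]
1: 0x5c (blk 11, set 1) → MISS  vc=[7]
2: 0x3c (blk 7, set 1) → VC-HIT  vc=[11]
3: 0x39 (blk 7, set 1) → L1-HIT  vc=[11]
4: 0x3b (blk 7, set 1) → L1-HIT  vc=[11]
5: 0x3e (blk 7, set 1) → L1-HIT  vc=[11]
6: 0x58 (blk 11, set 1) → VC-HIT  vc=[7]
7: 0x28 (blk 5, set 1) → MISS  vc=[7, 11]
8: 0x5d (blk 11, set 1) → VC-HIT  vc=[7, 5]
9: 0x2a (blk 5, set 1) → VC-HIT  vc=[7, 11]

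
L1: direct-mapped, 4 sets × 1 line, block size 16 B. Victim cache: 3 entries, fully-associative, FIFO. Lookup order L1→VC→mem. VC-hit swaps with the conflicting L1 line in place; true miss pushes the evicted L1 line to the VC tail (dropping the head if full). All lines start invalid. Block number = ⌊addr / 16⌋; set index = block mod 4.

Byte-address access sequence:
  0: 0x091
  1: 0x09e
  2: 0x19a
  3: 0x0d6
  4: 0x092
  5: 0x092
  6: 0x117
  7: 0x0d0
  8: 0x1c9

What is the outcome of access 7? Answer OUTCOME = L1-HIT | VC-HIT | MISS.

  [0] addr=0x91 blk=9 s=1: MISS | VC []
  [1] addr=0x9e blk=9 s=1: L1-HIT | VC []
  [2] addr=0x19a blk=25 s=1: MISS | VC [9]
  [3] addr=0xd6 blk=13 s=1: MISS | VC [9, 25]
  [4] addr=0x92 blk=9 s=1: VC-HIT | VC [13, 25]
  [5] addr=0x92 blk=9 s=1: L1-HIT | VC [13, 25]
  [6] addr=0x117 blk=17 s=1: MISS | VC [13, 25, 9]
  [7] addr=0xd0 blk=13 s=1: VC-HIT | VC [17, 25, 9]
  [8] addr=0x1c9 blk=28 s=0: MISS | VC [17, 25, 9]

OUTCOME = VC-HIT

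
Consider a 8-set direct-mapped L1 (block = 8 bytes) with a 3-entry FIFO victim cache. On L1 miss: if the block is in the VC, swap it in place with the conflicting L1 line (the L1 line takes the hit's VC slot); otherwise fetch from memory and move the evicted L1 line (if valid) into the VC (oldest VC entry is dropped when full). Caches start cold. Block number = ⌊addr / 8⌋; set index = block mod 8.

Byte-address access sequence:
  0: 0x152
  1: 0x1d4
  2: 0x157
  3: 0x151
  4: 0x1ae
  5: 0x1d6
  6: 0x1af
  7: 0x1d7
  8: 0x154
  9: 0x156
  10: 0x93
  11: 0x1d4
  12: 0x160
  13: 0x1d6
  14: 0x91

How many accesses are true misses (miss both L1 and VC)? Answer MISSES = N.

  [0] addr=0x152 blk=42 s=2: MISS | VC []
  [1] addr=0x1d4 blk=58 s=2: MISS | VC [42]
  [2] addr=0x157 blk=42 s=2: VC-HIT | VC [58]
  [3] addr=0x151 blk=42 s=2: L1-HIT | VC [58]
  [4] addr=0x1ae blk=53 s=5: MISS | VC [58]
  [5] addr=0x1d6 blk=58 s=2: VC-HIT | VC [42]
  [6] addr=0x1af blk=53 s=5: L1-HIT | VC [42]
  [7] addr=0x1d7 blk=58 s=2: L1-HIT | VC [42]
  [8] addr=0x154 blk=42 s=2: VC-HIT | VC [58]
  [9] addr=0x156 blk=42 s=2: L1-HIT | VC [58]
  [10] addr=0x93 blk=18 s=2: MISS | VC [58, 42]
  [11] addr=0x1d4 blk=58 s=2: VC-HIT | VC [18, 42]
  [12] addr=0x160 blk=44 s=4: MISS | VC [18, 42]
  [13] addr=0x1d6 blk=58 s=2: L1-HIT | VC [18, 42]
  [14] addr=0x91 blk=18 s=2: VC-HIT | VC [58, 42]

MISSES = 5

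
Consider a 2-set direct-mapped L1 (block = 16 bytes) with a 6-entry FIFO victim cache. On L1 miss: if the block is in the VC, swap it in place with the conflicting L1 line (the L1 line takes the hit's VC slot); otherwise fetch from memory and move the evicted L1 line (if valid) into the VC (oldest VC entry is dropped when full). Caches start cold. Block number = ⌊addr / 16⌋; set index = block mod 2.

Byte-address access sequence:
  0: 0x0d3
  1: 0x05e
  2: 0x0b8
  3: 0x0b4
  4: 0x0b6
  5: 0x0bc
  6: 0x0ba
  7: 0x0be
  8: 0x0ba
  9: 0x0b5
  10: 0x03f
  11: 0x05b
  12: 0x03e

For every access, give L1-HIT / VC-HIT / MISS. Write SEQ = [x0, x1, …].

  [0] addr=0xd3 blk=13 s=1: MISS | VC []
  [1] addr=0x5e blk=5 s=1: MISS | VC [13]
  [2] addr=0xb8 blk=11 s=1: MISS | VC [13, 5]
  [3] addr=0xb4 blk=11 s=1: L1-HIT | VC [13, 5]
  [4] addr=0xb6 blk=11 s=1: L1-HIT | VC [13, 5]
  [5] addr=0xbc blk=11 s=1: L1-HIT | VC [13, 5]
  [6] addr=0xba blk=11 s=1: L1-HIT | VC [13, 5]
  [7] addr=0xbe blk=11 s=1: L1-HIT | VC [13, 5]
  [8] addr=0xba blk=11 s=1: L1-HIT | VC [13, 5]
  [9] addr=0xb5 blk=11 s=1: L1-HIT | VC [13, 5]
  [10] addr=0x3f blk=3 s=1: MISS | VC [13, 5, 11]
  [11] addr=0x5b blk=5 s=1: VC-HIT | VC [13, 3, 11]
  [12] addr=0x3e blk=3 s=1: VC-HIT | VC [13, 5, 11]

SEQ = [MISS, MISS, MISS, L1-HIT, L1-HIT, L1-HIT, L1-HIT, L1-HIT, L1-HIT, L1-HIT, MISS, VC-HIT, VC-HIT]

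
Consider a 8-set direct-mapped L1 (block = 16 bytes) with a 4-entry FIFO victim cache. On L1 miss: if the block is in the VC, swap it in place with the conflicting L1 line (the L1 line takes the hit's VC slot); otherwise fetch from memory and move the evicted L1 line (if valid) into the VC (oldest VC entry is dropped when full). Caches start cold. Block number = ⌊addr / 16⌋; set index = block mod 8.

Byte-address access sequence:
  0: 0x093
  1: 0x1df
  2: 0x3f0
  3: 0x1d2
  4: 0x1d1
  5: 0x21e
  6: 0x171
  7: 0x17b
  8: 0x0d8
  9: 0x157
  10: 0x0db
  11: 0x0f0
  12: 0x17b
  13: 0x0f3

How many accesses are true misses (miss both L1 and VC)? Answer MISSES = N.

MISSES = 8

  [0] addr=0x93 blk=9 s=1: MISS | VC []
  [1] addr=0x1df blk=29 s=5: MISS | VC []
  [2] addr=0x3f0 blk=63 s=7: MISS | VC []
  [3] addr=0x1d2 blk=29 s=5: L1-HIT | VC []
  [4] addr=0x1d1 blk=29 s=5: L1-HIT | VC []
  [5] addr=0x21e blk=33 s=1: MISS | VC [9]
  [6] addr=0x171 blk=23 s=7: MISS | VC [9, 63]
  [7] addr=0x17b blk=23 s=7: L1-HIT | VC [9, 63]
  [8] addr=0xd8 blk=13 s=5: MISS | VC [9, 63, 29]
  [9] addr=0x157 blk=21 s=5: MISS | VC [9, 63, 29, 13]
  [10] addr=0xdb blk=13 s=5: VC-HIT | VC [9, 63, 29, 21]
  [11] addr=0xf0 blk=15 s=7: MISS | VC [63, 29, 21, 23]
  [12] addr=0x17b blk=23 s=7: VC-HIT | VC [63, 29, 21, 15]
  [13] addr=0xf3 blk=15 s=7: VC-HIT | VC [63, 29, 21, 23]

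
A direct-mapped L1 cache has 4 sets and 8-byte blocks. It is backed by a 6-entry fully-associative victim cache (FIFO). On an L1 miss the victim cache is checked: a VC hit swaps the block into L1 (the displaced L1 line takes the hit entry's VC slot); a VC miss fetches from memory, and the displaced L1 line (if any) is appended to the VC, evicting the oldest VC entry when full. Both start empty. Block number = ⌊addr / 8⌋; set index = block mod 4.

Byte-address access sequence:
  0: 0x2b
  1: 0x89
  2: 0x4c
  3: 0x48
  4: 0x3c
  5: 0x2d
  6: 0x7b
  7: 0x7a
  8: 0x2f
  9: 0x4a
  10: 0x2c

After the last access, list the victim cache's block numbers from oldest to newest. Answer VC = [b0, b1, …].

#0 0x2b→b5/s1 MISS; vc=[]
#1 0x89→b17/s1 MISS; vc=[5]
#2 0x4c→b9/s1 MISS; vc=[5,17]
#3 0x48→b9/s1 L1-HIT; vc=[5,17]
#4 0x3c→b7/s3 MISS; vc=[5,17]
#5 0x2d→b5/s1 VC-HIT; vc=[9,17]
#6 0x7b→b15/s3 MISS; vc=[9,17,7]
#7 0x7a→b15/s3 L1-HIT; vc=[9,17,7]
#8 0x2f→b5/s1 L1-HIT; vc=[9,17,7]
#9 0x4a→b9/s1 VC-HIT; vc=[5,17,7]
#10 0x2c→b5/s1 VC-HIT; vc=[9,17,7]

VC = [9, 17, 7]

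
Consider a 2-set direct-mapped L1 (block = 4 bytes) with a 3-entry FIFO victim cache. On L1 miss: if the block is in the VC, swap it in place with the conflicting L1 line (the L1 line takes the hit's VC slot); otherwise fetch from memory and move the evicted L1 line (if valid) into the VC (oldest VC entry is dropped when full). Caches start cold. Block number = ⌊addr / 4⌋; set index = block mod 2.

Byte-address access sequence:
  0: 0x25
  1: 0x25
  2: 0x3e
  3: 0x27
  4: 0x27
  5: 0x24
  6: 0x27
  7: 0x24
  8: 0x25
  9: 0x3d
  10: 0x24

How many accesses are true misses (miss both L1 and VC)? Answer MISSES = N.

#0 0x25→b9/s1 MISS; vc=[]
#1 0x25→b9/s1 L1-HIT; vc=[]
#2 0x3e→b15/s1 MISS; vc=[9]
#3 0x27→b9/s1 VC-HIT; vc=[15]
#4 0x27→b9/s1 L1-HIT; vc=[15]
#5 0x24→b9/s1 L1-HIT; vc=[15]
#6 0x27→b9/s1 L1-HIT; vc=[15]
#7 0x24→b9/s1 L1-HIT; vc=[15]
#8 0x25→b9/s1 L1-HIT; vc=[15]
#9 0x3d→b15/s1 VC-HIT; vc=[9]
#10 0x24→b9/s1 VC-HIT; vc=[15]

MISSES = 2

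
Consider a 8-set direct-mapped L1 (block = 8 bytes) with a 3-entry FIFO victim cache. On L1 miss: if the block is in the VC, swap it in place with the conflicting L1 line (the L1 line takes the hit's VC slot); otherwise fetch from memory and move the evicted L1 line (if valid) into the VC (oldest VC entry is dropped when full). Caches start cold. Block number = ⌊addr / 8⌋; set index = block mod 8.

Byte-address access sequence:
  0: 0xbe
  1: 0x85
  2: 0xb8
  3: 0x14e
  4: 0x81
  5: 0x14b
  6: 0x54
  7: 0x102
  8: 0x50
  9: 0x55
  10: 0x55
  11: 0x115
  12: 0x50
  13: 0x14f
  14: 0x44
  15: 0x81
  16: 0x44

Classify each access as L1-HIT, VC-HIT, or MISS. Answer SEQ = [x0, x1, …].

  [0] addr=0xbe blk=23 s=7: MISS | VC []
  [1] addr=0x85 blk=16 s=0: MISS | VC []
  [2] addr=0xb8 blk=23 s=7: L1-HIT | VC []
  [3] addr=0x14e blk=41 s=1: MISS | VC []
  [4] addr=0x81 blk=16 s=0: L1-HIT | VC []
  [5] addr=0x14b blk=41 s=1: L1-HIT | VC []
  [6] addr=0x54 blk=10 s=2: MISS | VC []
  [7] addr=0x102 blk=32 s=0: MISS | VC [16]
  [8] addr=0x50 blk=10 s=2: L1-HIT | VC [16]
  [9] addr=0x55 blk=10 s=2: L1-HIT | VC [16]
  [10] addr=0x55 blk=10 s=2: L1-HIT | VC [16]
  [11] addr=0x115 blk=34 s=2: MISS | VC [16, 10]
  [12] addr=0x50 blk=10 s=2: VC-HIT | VC [16, 34]
  [13] addr=0x14f blk=41 s=1: L1-HIT | VC [16, 34]
  [14] addr=0x44 blk=8 s=0: MISS | VC [16, 34, 32]
  [15] addr=0x81 blk=16 s=0: VC-HIT | VC [8, 34, 32]
  [16] addr=0x44 blk=8 s=0: VC-HIT | VC [16, 34, 32]

SEQ = [MISS, MISS, L1-HIT, MISS, L1-HIT, L1-HIT, MISS, MISS, L1-HIT, L1-HIT, L1-HIT, MISS, VC-HIT, L1-HIT, MISS, VC-HIT, VC-HIT]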